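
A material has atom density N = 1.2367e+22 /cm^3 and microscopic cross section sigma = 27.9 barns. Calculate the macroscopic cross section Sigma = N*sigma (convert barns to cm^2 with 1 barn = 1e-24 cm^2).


Sigma = N * sigma_barns * 1e-24
Sigma = 1.2367e+22 * 27.9 * 1e-24
Sigma = 0.34504 /cm

0.34504


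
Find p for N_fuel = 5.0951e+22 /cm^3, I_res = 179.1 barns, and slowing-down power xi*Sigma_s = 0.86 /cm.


p = exp(-N * I * 1e-24 / (xi*Sigma_s))
p = exp(-5.0951e+22 * 179.1 * 1e-24 / 0.86)
p = 2.4647e-05

2.4647e-05


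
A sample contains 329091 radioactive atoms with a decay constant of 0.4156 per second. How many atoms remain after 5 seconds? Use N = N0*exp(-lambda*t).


N = N0 * exp(-lambda * t)
N = 329091 * exp(-0.4156 * 5)
N = 41196

41196


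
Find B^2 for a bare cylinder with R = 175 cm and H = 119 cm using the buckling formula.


B^2 = (2.405/R)^2 + (pi/H)^2
B^2 = (2.405/175)^2 + (pi/119)^2
B^2 = 8.8582e-04 /cm^2

8.8582e-04


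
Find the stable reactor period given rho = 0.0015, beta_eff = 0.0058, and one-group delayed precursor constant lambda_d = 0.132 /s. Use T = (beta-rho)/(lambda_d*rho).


T = (beta - rho) / (lambda_d * rho)
T = (0.0058 - 0.0015) / (0.132 * 0.0015)
T = 21.717 s

21.717


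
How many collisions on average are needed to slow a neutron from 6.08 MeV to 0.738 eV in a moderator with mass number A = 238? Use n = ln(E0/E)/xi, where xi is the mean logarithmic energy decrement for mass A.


xi = 1 + (A-1)^2/(2A)*ln((A-1)/(A+1)) = 0.008379872 (for A = 238)
n = ln(E0/E) / xi
n = ln(6.08e6 / 0.738) / 0.008379872
n = ln(8.238482e+06) / 0.008379872 = 1900.3

1900.3


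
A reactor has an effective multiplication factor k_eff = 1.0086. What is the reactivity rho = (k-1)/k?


rho = (k_eff - 1) / k_eff
rho = (1.0086 - 1) / 1.0086
rho = 0.0085267

0.0085267


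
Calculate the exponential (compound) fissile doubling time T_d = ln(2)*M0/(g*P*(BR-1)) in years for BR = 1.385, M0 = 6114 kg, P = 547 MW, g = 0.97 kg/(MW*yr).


Breeding gain G = BR - 1 = 1.385 - 1 = 0.385
Fissile production rate = g * P * G = 0.97 * 547 * 0.385 = 204.27715 kg/yr
T_d = ln(2) * M0 / (g * P * G)
T_d = ln(2) * 6114 / 204.27715 = 20.746 yr

20.746


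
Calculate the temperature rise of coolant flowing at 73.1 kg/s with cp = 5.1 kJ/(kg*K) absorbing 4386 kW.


dT = Q / (m_dot * cp)
dT = 4386 / (73.1 * 5.1)
dT = 11.765 C

11.765


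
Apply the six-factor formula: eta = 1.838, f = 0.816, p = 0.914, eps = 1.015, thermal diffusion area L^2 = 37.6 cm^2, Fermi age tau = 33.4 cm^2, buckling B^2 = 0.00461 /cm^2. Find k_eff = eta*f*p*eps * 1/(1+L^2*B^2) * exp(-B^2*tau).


k_inf = eta*f*p*eps = 1.838*0.816*0.914*1.015 = 1.391387
P_TNL = 1/(1 + L^2*B^2) = 1/(1 + 37.6*0.00461) = 0.8522708
P_FNL = exp(-B^2*tau) = exp(-0.00461*33.4) = 0.8572943
k_eff = k_inf * P_TNL * P_FNL = 1.391387 * 0.8522708 * 0.8572943
k_eff = 1.0166

1.0166


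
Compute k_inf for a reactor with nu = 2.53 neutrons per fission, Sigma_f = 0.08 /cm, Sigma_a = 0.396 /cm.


k_inf = nu * Sigma_f / Sigma_a
k_inf = 2.53 * 0.08 / 0.396
k_inf = 0.51111

0.51111


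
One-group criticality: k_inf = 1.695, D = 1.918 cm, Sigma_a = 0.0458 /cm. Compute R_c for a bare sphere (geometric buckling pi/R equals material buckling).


L^2 = D / Sigma_a = 1.918 / 0.0458 = 41.87773 cm^2
B_m^2 = (k_inf - 1) / L^2 = (1.695 - 1) / 41.87773 = 0.01659593 /cm^2
For a bare sphere: B_g = pi/R, so R_c = pi / sqrt(B_m^2)
R_c = pi / sqrt(0.01659593) = 24.386 cm

24.386


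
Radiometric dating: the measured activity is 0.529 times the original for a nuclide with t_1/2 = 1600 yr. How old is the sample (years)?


lambda = ln(2) / t_half = ln(2) / 1600 = 4.332170e-04 /yr
t = -ln(A/A0) / lambda
t = -ln(0.529) / 4.332170e-04
t = 1469.9 yr

1469.9


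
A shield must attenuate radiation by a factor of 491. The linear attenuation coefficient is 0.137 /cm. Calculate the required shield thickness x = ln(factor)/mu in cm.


x = ln(factor) / mu
x = ln(491) / 0.137
x = 45.230 cm

45.230


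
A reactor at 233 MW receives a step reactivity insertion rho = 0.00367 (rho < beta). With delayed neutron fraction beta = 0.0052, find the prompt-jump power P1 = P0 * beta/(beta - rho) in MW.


P1/P0 = beta / (beta - rho)
P1/P0 = 0.0052 / (0.0052 - 0.00367) = 3.398693
P1 = 233 * 3.398693 = 791.90 MW

791.90


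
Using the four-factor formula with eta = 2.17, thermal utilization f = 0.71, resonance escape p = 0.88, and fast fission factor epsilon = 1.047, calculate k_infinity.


k_inf = eta * f * p * epsilon
k_inf = 2.17 * 0.71 * 0.88 * 1.047
k_inf = 1.4195

1.4195


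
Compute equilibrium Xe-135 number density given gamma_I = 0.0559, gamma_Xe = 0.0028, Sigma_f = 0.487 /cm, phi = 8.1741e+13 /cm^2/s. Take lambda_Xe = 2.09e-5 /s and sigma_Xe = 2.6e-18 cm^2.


Xe_eq = (gamma_I + gamma_Xe) * Sigma_f * phi / (lambda_Xe + sigma_Xe * phi)
Numerator = (0.0559 + 0.0028) * 0.487 * 8.1741e+13 = 2.336722e+12
Denominator = 2.09e-5 + 2.6e-18 * 8.1741e+13 = 2.334266e-04
Xe_eq = 2.336722e+12 / 2.334266e-04 = 1.0011e+16 /cm^3

1.0011e+16


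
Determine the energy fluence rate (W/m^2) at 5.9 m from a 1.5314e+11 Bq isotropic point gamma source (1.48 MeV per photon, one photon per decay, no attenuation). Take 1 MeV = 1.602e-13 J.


psi = A * E * 1.602e-13 / (4*pi*r^2)
psi = 1.5314e+11 * 1.48 * 1.602e-13 / (4*pi*5.9^2)
psi = 8.3004e-05 W/m^2

8.3004e-05


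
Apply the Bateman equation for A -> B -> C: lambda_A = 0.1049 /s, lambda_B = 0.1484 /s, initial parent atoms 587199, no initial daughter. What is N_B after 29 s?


N_B(t) = lambda_A * N_A0 / (lambda_B - lambda_A) * [exp(-lambda_A*t) - exp(-lambda_B*t)]
exp(-0.1049*29) = 0.04773454; exp(-0.1484*29) = 0.01351980
N_B = 0.1049 * 587199 / (0.1484 - 0.1049) * (0.04773454 - 0.01351980)
N_B = 48449

48449


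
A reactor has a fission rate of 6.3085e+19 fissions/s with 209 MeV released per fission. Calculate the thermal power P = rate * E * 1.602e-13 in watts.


P = fission_rate * E_MeV * 1.602e-13
P = 6.3085e+19 * 209 * 1.602e-13
P = 2.1122e+09 W

2.1122e+09


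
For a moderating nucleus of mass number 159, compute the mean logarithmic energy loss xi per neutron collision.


xi = 1 + (A-1)^2/(2A) * ln((A-1)/(A+1))
xi = 1 + (159-1)^2/(2*159) * ln((159-1)/(159 +1))
xi = 0.012526

0.012526


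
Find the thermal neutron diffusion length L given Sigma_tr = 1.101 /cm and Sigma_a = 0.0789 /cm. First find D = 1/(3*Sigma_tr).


D = 1 / (3 * Sigma_tr) = 1 / (3 * 1.101) = 0.3027551 cm
L = sqrt(D / Sigma_a)
L = sqrt(0.3027551 / 0.0789)
L = 1.9589 cm

1.9589


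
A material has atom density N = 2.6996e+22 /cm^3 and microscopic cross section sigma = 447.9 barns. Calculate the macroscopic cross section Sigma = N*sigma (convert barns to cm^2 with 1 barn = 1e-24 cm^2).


Sigma = N * sigma_barns * 1e-24
Sigma = 2.6996e+22 * 447.9 * 1e-24
Sigma = 12.092 /cm

12.092


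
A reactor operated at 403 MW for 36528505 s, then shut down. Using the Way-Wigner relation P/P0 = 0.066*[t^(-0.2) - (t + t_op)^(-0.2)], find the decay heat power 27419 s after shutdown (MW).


P/P0 = 0.066 * [t^(-0.2) - (t + t_op)^(-0.2)]
P/P0 = 0.066 * [27419^(-0.2) - (27419 + 36528505)^(-0.2)]
P/P0 = 0.066 * [0.1295358 - 0.03071910] = 0.006521902
P = 403 * 0.006521902 = 2.6283 MW

2.6283


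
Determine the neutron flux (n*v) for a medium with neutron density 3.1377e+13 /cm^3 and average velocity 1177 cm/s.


phi = n * v
phi = 3.1377e+13 * 1177
phi = 3.6931e+16 /cm^2/s

3.6931e+16


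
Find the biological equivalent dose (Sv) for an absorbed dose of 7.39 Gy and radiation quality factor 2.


H = D * Q
H = 7.39 * 2
H = 14.780 Sv

14.780


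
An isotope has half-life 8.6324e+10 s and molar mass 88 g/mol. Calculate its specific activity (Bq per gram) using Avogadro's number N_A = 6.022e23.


lambda = ln(2) / t_half = ln(2) / 8.6324e+10 = 8.029600e-12 /s
SA = lambda * N_A / M
SA = 8.029600e-12 * 6.022e23 / 88
SA = 5.4948e+10 Bq/g

5.4948e+10


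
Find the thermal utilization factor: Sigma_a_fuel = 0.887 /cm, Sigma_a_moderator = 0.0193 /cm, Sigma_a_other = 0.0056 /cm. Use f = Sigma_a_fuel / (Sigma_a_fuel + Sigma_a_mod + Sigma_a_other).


f = Sigma_a_fuel / (Sigma_a_fuel + Sigma_a_mod + Sigma_a_other)
f = 0.887 / (0.887 + 0.0193 + 0.0056)
f = 0.97269

0.97269


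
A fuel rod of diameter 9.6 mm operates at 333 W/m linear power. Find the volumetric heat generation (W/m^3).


r = D / 2 / 1000 = 9.6 / 2 / 1000 = 0.0048 m
q''' = q' / (pi * r^2)
q''' = 333 / (pi * 0.0048^2)
q''' = 4.6006e+06 W/m^3

4.6006e+06


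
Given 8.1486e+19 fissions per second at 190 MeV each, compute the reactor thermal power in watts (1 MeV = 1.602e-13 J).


P = fission_rate * E_MeV * 1.602e-13
P = 8.1486e+19 * 190 * 1.602e-13
P = 2.4803e+09 W

2.4803e+09


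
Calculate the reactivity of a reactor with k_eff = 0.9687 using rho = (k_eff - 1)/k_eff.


rho = (k_eff - 1) / k_eff
rho = (0.9687 - 1) / 0.9687
rho = -0.032311

-0.032311


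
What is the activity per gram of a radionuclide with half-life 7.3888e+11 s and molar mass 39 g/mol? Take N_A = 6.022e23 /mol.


lambda = ln(2) / t_half = ln(2) / 7.3888e+11 = 9.381052e-13 /s
SA = lambda * N_A / M
SA = 9.381052e-13 * 6.022e23 / 39
SA = 1.4485e+10 Bq/g

1.4485e+10


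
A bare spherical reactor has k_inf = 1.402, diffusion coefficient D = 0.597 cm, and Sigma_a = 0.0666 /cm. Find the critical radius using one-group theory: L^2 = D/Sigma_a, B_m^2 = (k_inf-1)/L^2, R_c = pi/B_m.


L^2 = D / Sigma_a = 0.597 / 0.0666 = 8.963964 cm^2
B_m^2 = (k_inf - 1) / L^2 = (1.402 - 1) / 8.963964 = 0.04484623 /cm^2
For a bare sphere: B_g = pi/R, so R_c = pi / sqrt(B_m^2)
R_c = pi / sqrt(0.04484623) = 14.835 cm

14.835


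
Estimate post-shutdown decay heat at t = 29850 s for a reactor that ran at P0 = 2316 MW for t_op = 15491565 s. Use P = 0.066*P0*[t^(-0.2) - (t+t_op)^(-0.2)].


P/P0 = 0.066 * [t^(-0.2) - (t + t_op)^(-0.2)]
P/P0 = 0.066 * [29850^(-0.2) - (29850 + 15491565)^(-0.2)]
P/P0 = 0.066 * [0.1273536 - 0.03645975] = 0.005998994
P = 2316 * 0.005998994 = 13.894 MW

13.894


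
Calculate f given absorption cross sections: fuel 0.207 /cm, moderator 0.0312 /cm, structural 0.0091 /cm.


f = Sigma_a_fuel / (Sigma_a_fuel + Sigma_a_mod + Sigma_a_other)
f = 0.207 / (0.207 + 0.0312 + 0.0091)
f = 0.83704

0.83704


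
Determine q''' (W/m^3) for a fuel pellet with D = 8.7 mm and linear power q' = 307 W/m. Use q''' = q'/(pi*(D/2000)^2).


r = D / 2 / 1000 = 8.7 / 2 / 1000 = 0.00435 m
q''' = q' / (pi * r^2)
q''' = 307 / (pi * 0.00435^2)
q''' = 5.1643e+06 W/m^3

5.1643e+06


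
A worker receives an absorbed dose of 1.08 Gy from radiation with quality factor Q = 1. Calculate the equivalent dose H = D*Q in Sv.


H = D * Q
H = 1.08 * 1
H = 1.0800 Sv

1.0800


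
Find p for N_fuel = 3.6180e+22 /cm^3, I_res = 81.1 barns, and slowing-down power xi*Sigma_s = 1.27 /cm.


p = exp(-N * I * 1e-24 / (xi*Sigma_s))
p = exp(-3.6180e+22 * 81.1 * 1e-24 / 1.27)
p = 0.099222

0.099222


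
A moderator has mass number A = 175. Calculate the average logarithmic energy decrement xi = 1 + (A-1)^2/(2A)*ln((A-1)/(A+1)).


xi = 1 + (A-1)^2/(2A) * ln((A-1)/(A+1))
xi = 1 + (175-1)^2/(2*175) * ln((175-1)/(175 +1))
xi = 0.011385

0.011385


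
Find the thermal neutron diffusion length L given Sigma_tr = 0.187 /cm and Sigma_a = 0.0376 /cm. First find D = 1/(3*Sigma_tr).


D = 1 / (3 * Sigma_tr) = 1 / (3 * 0.187) = 1.782531 cm
L = sqrt(D / Sigma_a)
L = sqrt(1.782531 / 0.0376)
L = 6.8853 cm

6.8853


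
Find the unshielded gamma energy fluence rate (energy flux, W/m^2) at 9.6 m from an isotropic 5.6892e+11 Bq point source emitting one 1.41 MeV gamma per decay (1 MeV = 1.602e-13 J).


psi = A * E * 1.602e-13 / (4*pi*r^2)
psi = 5.6892e+11 * 1.41 * 1.602e-13 / (4*pi*9.6^2)
psi = 1.1096e-04 W/m^2

1.1096e-04


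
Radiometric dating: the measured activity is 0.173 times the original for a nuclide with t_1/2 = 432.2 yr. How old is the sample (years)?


lambda = ln(2) / t_half = ln(2) / 432.2 = 0.001603765 /yr
t = -ln(A/A0) / lambda
t = -ln(0.173) / 0.001603765
t = 1094.0 yr

1094.0


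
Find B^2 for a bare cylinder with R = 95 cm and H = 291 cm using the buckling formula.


B^2 = (2.405/R)^2 + (pi/H)^2
B^2 = (2.405/95)^2 + (pi/291)^2
B^2 = 7.5744e-04 /cm^2

7.5744e-04


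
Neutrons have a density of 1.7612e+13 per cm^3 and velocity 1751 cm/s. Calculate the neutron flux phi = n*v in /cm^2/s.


phi = n * v
phi = 1.7612e+13 * 1751
phi = 3.0839e+16 /cm^2/s

3.0839e+16


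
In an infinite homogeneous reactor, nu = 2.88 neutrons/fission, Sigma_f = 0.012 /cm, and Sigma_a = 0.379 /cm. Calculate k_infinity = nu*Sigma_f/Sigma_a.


k_inf = nu * Sigma_f / Sigma_a
k_inf = 2.88 * 0.012 / 0.379
k_inf = 0.091187

0.091187


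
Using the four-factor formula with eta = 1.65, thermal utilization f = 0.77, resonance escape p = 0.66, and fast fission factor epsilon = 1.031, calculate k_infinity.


k_inf = eta * f * p * epsilon
k_inf = 1.65 * 0.77 * 0.66 * 1.031
k_inf = 0.86452

0.86452


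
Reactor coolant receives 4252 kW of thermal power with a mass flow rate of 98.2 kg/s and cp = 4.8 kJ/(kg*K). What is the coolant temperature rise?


dT = Q / (m_dot * cp)
dT = 4252 / (98.2 * 4.8)
dT = 9.0207 C

9.0207


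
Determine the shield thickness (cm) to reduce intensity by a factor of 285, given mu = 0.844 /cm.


x = ln(factor) / mu
x = ln(285) / 0.844
x = 6.6973 cm

6.6973


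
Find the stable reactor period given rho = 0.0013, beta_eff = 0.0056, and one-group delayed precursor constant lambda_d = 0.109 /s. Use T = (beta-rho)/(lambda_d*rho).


T = (beta - rho) / (lambda_d * rho)
T = (0.0056 - 0.0013) / (0.109 * 0.0013)
T = 30.346 s

30.346


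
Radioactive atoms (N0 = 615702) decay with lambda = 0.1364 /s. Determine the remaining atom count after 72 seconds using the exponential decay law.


N = N0 * exp(-lambda * t)
N = 615702 * exp(-0.1364 * 72)
N = 33.439

33.439


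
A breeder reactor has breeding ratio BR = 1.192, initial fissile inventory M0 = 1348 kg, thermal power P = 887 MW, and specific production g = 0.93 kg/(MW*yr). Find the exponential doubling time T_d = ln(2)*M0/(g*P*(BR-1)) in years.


Breeding gain G = BR - 1 = 1.192 - 1 = 0.192
Fissile production rate = g * P * G = 0.93 * 887 * 0.192 = 158.38272 kg/yr
T_d = ln(2) * M0 / (g * P * G)
T_d = ln(2) * 1348 / 158.38272 = 5.8994 yr

5.8994


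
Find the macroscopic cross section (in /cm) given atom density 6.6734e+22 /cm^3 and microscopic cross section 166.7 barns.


Sigma = N * sigma_barns * 1e-24
Sigma = 6.6734e+22 * 166.7 * 1e-24
Sigma = 11.125 /cm

11.125


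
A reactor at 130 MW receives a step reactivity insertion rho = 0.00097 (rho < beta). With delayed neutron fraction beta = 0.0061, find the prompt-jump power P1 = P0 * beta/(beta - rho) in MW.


P1/P0 = beta / (beta - rho)
P1/P0 = 0.0061 / (0.0061 - 0.00097) = 1.189084
P1 = 130 * 1.189084 = 154.58 MW

154.58


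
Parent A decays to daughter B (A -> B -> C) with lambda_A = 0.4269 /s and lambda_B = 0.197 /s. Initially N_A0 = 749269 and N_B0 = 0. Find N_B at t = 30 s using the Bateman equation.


N_B(t) = lambda_A * N_A0 / (lambda_B - lambda_A) * [exp(-lambda_A*t) - exp(-lambda_B*t)]
exp(-0.4269*30) = 2.741515e-06; exp(-0.197*30) = 0.002712187
N_B = 0.4269 * 749269 / (0.197 - 0.4269) * (2.741515e-06 - 0.002712187)
N_B = 3769.7

3769.7


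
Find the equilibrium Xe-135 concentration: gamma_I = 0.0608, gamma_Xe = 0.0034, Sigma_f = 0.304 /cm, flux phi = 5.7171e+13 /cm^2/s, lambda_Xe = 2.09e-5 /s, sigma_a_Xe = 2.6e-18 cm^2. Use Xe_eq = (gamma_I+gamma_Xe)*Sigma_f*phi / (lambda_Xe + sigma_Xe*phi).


Xe_eq = (gamma_I + gamma_Xe) * Sigma_f * phi / (lambda_Xe + sigma_Xe * phi)
Numerator = (0.0608 + 0.0034) * 0.304 * 5.7171e+13 = 1.115795e+12
Denominator = 2.09e-5 + 2.6e-18 * 5.7171e+13 = 1.695446e-04
Xe_eq = 1.115795e+12 / 1.695446e-04 = 6.5811e+15 /cm^3

6.5811e+15


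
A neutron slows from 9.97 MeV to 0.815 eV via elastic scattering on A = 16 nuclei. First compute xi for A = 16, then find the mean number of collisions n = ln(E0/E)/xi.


xi = 1 + (A-1)^2/(2A)*ln((A-1)/(A+1)) = 0.1199467 (for A = 16)
n = ln(E0/E) / xi
n = ln(9.97e6 / 0.815) / 0.1199467
n = ln(1.223313e+07) / 0.1199467 = 136.06

136.06


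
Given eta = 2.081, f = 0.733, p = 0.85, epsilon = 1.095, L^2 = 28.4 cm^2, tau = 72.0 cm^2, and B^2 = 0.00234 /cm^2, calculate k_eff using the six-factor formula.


k_inf = eta*f*p*eps = 2.081*0.733*0.85*1.095 = 1.419741
P_TNL = 1/(1 + L^2*B^2) = 1/(1 + 28.4*0.00234) = 0.9376852
P_FNL = exp(-B^2*tau) = exp(-0.00234*72.0) = 0.8449482
k_eff = k_inf * P_TNL * P_FNL = 1.419741 * 0.9376852 * 0.8449482
k_eff = 1.1249

1.1249


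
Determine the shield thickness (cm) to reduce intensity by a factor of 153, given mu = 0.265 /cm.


x = ln(factor) / mu
x = ln(153) / 0.265
x = 18.983 cm

18.983


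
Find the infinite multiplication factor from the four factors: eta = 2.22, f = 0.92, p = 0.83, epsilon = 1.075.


k_inf = eta * f * p * epsilon
k_inf = 2.22 * 0.92 * 0.83 * 1.075
k_inf = 1.8223

1.8223


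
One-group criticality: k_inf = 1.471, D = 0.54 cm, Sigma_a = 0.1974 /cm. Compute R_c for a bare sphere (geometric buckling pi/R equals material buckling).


L^2 = D / Sigma_a = 0.54 / 0.1974 = 2.735562 cm^2
B_m^2 = (k_inf - 1) / L^2 = (1.471 - 1) / 2.735562 = 0.1721767 /cm^2
For a bare sphere: B_g = pi/R, so R_c = pi / sqrt(B_m^2)
R_c = pi / sqrt(0.1721767) = 7.5712 cm

7.5712


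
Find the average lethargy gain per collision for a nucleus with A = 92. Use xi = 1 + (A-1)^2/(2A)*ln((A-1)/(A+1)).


xi = 1 + (A-1)^2/(2A) * ln((A-1)/(A+1))
xi = 1 + (92-1)^2/(2*92) * ln((92-1)/(92 +1))
xi = 0.021582

0.021582


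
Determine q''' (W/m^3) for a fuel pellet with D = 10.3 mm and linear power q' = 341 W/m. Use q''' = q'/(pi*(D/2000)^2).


r = D / 2 / 1000 = 10.3 / 2 / 1000 = 0.00515 m
q''' = q' / (pi * r^2)
q''' = 341 / (pi * 0.00515^2)
q''' = 4.0925e+06 W/m^3

4.0925e+06


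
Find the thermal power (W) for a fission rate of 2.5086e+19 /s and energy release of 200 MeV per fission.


P = fission_rate * E_MeV * 1.602e-13
P = 2.5086e+19 * 200 * 1.602e-13
P = 8.0376e+08 W

8.0376e+08


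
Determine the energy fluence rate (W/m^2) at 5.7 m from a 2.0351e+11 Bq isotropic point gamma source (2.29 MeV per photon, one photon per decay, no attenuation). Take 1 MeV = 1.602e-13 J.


psi = A * E * 1.602e-13 / (4*pi*r^2)
psi = 2.0351e+11 * 2.29 * 1.602e-13 / (4*pi*5.7^2)
psi = 1.8286e-04 W/m^2

1.8286e-04


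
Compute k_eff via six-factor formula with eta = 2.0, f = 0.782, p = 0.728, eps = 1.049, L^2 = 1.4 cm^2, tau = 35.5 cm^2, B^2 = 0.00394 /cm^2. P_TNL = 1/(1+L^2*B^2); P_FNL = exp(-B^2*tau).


k_inf = eta*f*p*eps = 2.0*0.782*0.728*1.049 = 1.194383
P_TNL = 1/(1 + L^2*B^2) = 1/(1 + 1.4*0.00394) = 0.9945143
P_FNL = exp(-B^2*tau) = exp(-0.00394*35.5) = 0.8694713
k_eff = k_inf * P_TNL * P_FNL = 1.194383 * 0.9945143 * 0.8694713
k_eff = 1.0328

1.0328


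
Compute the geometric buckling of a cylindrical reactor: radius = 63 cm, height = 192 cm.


B^2 = (2.405/R)^2 + (pi/H)^2
B^2 = (2.405/63)^2 + (pi/192)^2
B^2 = 0.0017250 /cm^2

0.0017250


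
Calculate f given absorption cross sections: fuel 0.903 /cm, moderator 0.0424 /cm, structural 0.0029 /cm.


f = Sigma_a_fuel / (Sigma_a_fuel + Sigma_a_mod + Sigma_a_other)
f = 0.903 / (0.903 + 0.0424 + 0.0029)
f = 0.95223

0.95223


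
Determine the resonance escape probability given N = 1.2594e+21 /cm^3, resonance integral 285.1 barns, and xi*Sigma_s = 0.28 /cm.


p = exp(-N * I * 1e-24 / (xi*Sigma_s))
p = exp(-1.2594e+21 * 285.1 * 1e-24 / 0.28)
p = 0.27739

0.27739


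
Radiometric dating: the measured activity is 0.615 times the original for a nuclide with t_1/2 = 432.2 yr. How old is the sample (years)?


lambda = ln(2) / t_half = ln(2) / 432.2 = 0.001603765 /yr
t = -ln(A/A0) / lambda
t = -ln(0.615) / 0.001603765
t = 303.12 yr

303.12


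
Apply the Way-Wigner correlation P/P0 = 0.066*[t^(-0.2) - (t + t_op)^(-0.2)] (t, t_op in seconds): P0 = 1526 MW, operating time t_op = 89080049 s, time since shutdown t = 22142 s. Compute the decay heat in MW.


P/P0 = 0.066 * [t^(-0.2) - (t + t_op)^(-0.2)]
P/P0 = 0.066 * [22142^(-0.2) - (22142 + 89080049)^(-0.2)]
P/P0 = 0.066 * [0.1351938 - 0.02570528] = 0.007226242
P = 1526 * 0.007226242 = 11.027 MW

11.027


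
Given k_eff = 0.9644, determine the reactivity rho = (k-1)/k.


rho = (k_eff - 1) / k_eff
rho = (0.9644 - 1) / 0.9644
rho = -0.036914

-0.036914


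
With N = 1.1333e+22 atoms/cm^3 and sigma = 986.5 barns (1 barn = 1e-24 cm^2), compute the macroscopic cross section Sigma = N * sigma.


Sigma = N * sigma_barns * 1e-24
Sigma = 1.1333e+22 * 986.5 * 1e-24
Sigma = 11.180 /cm

11.180


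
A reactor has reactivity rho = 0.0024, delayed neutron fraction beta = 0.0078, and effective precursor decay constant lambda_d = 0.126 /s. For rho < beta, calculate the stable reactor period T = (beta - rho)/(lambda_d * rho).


T = (beta - rho) / (lambda_d * rho)
T = (0.0078 - 0.0024) / (0.126 * 0.0024)
T = 17.857 s

17.857


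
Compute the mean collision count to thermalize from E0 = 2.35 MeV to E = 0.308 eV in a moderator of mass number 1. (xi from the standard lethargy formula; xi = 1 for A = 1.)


xi = 1 + (A-1)^2/(2A)*ln((A-1)/(A+1)) = 1 (for A = 1)
n = ln(E0/E) / xi
n = ln(2.35e6 / 0.308) / 1
n = ln(7.629870e+06) / 1 = 15.848

15.848


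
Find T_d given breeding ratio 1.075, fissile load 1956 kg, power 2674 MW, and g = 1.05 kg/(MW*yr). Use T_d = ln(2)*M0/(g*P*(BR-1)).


Breeding gain G = BR - 1 = 1.075 - 1 = 0.075
Fissile production rate = g * P * G = 1.05 * 2674 * 0.075 = 210.5775 kg/yr
T_d = ln(2) * M0 / (g * P * G)
T_d = ln(2) * 1956 / 210.5775 = 6.4385 yr

6.4385


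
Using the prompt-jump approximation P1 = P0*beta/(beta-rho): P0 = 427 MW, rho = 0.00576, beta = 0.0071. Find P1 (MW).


P1/P0 = beta / (beta - rho)
P1/P0 = 0.0071 / (0.0071 - 0.00576) = 5.298507
P1 = 427 * 5.298507 = 2262.5 MW

2262.5


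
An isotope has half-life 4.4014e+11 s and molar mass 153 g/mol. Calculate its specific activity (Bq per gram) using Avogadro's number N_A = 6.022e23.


lambda = ln(2) / t_half = ln(2) / 4.4014e+11 = 1.574833e-12 /s
SA = lambda * N_A / M
SA = 1.574833e-12 * 6.022e23 / 153
SA = 6.1985e+09 Bq/g

6.1985e+09


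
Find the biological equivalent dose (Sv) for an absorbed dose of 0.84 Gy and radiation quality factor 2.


H = D * Q
H = 0.84 * 2
H = 1.6800 Sv

1.6800


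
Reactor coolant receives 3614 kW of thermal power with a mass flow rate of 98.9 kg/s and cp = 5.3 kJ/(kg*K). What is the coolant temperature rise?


dT = Q / (m_dot * cp)
dT = 3614 / (98.9 * 5.3)
dT = 6.8947 C

6.8947


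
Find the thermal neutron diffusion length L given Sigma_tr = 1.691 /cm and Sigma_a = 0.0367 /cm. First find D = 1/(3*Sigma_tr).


D = 1 / (3 * Sigma_tr) = 1 / (3 * 1.691) = 0.1971220 cm
L = sqrt(D / Sigma_a)
L = sqrt(0.1971220 / 0.0367)
L = 2.3176 cm

2.3176


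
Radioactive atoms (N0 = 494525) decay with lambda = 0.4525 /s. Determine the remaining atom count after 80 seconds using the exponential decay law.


N = N0 * exp(-lambda * t)
N = 494525 * exp(-0.4525 * 80)
N = 9.3913e-11

9.3913e-11


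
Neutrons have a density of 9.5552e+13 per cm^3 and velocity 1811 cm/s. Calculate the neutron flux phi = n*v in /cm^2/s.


phi = n * v
phi = 9.5552e+13 * 1811
phi = 1.7304e+17 /cm^2/s

1.7304e+17


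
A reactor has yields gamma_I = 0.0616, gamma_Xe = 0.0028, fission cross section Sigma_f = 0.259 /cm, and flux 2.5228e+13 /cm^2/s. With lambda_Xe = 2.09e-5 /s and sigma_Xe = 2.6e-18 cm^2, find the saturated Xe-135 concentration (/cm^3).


Xe_eq = (gamma_I + gamma_Xe) * Sigma_f * phi / (lambda_Xe + sigma_Xe * phi)
Numerator = (0.0616 + 0.0028) * 0.259 * 2.5228e+13 = 4.207929e+11
Denominator = 2.09e-5 + 2.6e-18 * 2.5228e+13 = 8.649280e-05
Xe_eq = 4.207929e+11 / 8.649280e-05 = 4.8651e+15 /cm^3

4.8651e+15


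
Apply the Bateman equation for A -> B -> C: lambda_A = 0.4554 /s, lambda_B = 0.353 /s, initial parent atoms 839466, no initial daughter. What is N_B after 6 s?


N_B(t) = lambda_A * N_A0 / (lambda_B - lambda_A) * [exp(-lambda_A*t) - exp(-lambda_B*t)]
exp(-0.4554*6) = 0.06506295; exp(-0.353*6) = 0.1202719
N_B = 0.4554 * 839466 / (0.353 - 0.4554) * (0.06506295 - 0.1202719)
N_B = 206113

206113


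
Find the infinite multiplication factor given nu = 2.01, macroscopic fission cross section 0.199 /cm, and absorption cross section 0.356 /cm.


k_inf = nu * Sigma_f / Sigma_a
k_inf = 2.01 * 0.199 / 0.356
k_inf = 1.1236

1.1236


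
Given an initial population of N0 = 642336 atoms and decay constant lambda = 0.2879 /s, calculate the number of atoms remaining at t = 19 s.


N = N0 * exp(-lambda * t)
N = 642336 * exp(-0.2879 * 19)
N = 2704.8

2704.8


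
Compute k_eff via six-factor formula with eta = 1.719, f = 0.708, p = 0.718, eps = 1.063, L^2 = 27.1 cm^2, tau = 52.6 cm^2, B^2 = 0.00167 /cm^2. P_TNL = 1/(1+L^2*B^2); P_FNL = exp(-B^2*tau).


k_inf = eta*f*p*eps = 1.719*0.708*0.718*1.063 = 0.9288955
P_TNL = 1/(1 + L^2*B^2) = 1/(1 + 27.1*0.00167) = 0.9567025
P_FNL = exp(-B^2*tau) = exp(-0.00167*52.6) = 0.9159056
k_eff = k_inf * P_TNL * P_FNL = 0.9288955 * 0.9567025 * 0.9159056
k_eff = 0.81394

0.81394


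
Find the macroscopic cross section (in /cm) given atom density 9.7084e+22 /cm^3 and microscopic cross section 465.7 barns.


Sigma = N * sigma_barns * 1e-24
Sigma = 9.7084e+22 * 465.7 * 1e-24
Sigma = 45.212 /cm

45.212


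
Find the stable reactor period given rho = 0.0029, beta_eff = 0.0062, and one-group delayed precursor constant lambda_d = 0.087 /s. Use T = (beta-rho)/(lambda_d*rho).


T = (beta - rho) / (lambda_d * rho)
T = (0.0062 - 0.0029) / (0.087 * 0.0029)
T = 13.080 s

13.080


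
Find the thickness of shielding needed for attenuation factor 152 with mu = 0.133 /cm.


x = ln(factor) / mu
x = ln(152) / 0.133
x = 37.774 cm

37.774


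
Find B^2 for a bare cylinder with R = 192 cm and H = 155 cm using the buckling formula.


B^2 = (2.405/R)^2 + (pi/H)^2
B^2 = (2.405/192)^2 + (pi/155)^2
B^2 = 5.6771e-04 /cm^2

5.6771e-04


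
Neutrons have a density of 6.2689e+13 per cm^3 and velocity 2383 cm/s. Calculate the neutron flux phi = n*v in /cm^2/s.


phi = n * v
phi = 6.2689e+13 * 2383
phi = 1.4939e+17 /cm^2/s

1.4939e+17


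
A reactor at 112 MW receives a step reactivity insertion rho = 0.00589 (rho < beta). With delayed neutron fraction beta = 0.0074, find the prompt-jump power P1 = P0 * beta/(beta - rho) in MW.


P1/P0 = beta / (beta - rho)
P1/P0 = 0.0074 / (0.0074 - 0.00589) = 4.900662
P1 = 112 * 4.900662 = 548.87 MW

548.87


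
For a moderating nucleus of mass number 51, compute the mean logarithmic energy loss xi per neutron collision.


xi = 1 + (A-1)^2/(2A) * ln((A-1)/(A+1))
xi = 1 + (51-1)^2/(2*51) * ln((51-1)/(51 +1))
xi = 0.038708

0.038708


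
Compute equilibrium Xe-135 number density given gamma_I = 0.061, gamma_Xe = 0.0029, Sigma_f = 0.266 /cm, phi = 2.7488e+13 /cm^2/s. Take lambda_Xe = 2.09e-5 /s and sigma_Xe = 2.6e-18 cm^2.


Xe_eq = (gamma_I + gamma_Xe) * Sigma_f * phi / (lambda_Xe + sigma_Xe * phi)
Numerator = (0.061 + 0.0029) * 0.266 * 2.7488e+13 = 4.672245e+11
Denominator = 2.09e-5 + 2.6e-18 * 2.7488e+13 = 9.236880e-05
Xe_eq = 4.672245e+11 / 9.236880e-05 = 5.0583e+15 /cm^3

5.0583e+15


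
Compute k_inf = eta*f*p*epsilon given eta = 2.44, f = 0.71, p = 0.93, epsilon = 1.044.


k_inf = eta * f * p * epsilon
k_inf = 2.44 * 0.71 * 0.93 * 1.044
k_inf = 1.6820

1.6820


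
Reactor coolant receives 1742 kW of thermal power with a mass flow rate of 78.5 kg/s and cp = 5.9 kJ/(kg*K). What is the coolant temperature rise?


dT = Q / (m_dot * cp)
dT = 1742 / (78.5 * 5.9)
dT = 3.7612 C

3.7612


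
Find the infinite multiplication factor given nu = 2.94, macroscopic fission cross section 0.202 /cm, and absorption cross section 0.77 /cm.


k_inf = nu * Sigma_f / Sigma_a
k_inf = 2.94 * 0.202 / 0.77
k_inf = 0.77127

0.77127


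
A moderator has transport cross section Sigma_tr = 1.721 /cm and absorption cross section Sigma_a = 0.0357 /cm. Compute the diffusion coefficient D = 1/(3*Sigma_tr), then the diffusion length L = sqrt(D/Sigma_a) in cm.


D = 1 / (3 * Sigma_tr) = 1 / (3 * 1.721) = 0.1936858 cm
L = sqrt(D / Sigma_a)
L = sqrt(0.1936858 / 0.0357)
L = 2.3292 cm

2.3292


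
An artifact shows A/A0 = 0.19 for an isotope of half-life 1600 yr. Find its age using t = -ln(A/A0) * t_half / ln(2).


lambda = ln(2) / t_half = ln(2) / 1600 = 4.332170e-04 /yr
t = -ln(A/A0) / lambda
t = -ln(0.19) / 4.332170e-04
t = 3833.5 yr

3833.5


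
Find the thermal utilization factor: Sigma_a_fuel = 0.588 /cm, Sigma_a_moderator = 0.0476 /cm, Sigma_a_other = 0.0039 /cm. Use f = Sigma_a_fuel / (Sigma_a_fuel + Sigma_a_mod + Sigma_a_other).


f = Sigma_a_fuel / (Sigma_a_fuel + Sigma_a_mod + Sigma_a_other)
f = 0.588 / (0.588 + 0.0476 + 0.0039)
f = 0.91947

0.91947


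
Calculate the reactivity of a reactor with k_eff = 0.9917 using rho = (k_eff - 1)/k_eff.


rho = (k_eff - 1) / k_eff
rho = (0.9917 - 1) / 0.9917
rho = -0.0083695

-0.0083695


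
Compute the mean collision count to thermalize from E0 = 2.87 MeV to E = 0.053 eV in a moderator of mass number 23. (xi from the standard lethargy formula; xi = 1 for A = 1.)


xi = 1 + (A-1)^2/(2A)*ln((A-1)/(A+1)) = 0.08448899 (for A = 23)
n = ln(E0/E) / xi
n = ln(2.87e6 / 0.053) / 0.08448899
n = ln(5.415094e+07) / 0.08448899 = 210.76

210.76


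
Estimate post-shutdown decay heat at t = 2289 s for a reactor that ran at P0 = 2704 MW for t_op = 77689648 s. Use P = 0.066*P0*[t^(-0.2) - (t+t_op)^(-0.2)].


P/P0 = 0.066 * [t^(-0.2) - (t + t_op)^(-0.2)]
P/P0 = 0.066 * [2289^(-0.2) - (2289 + 77689648)^(-0.2)]
P/P0 = 0.066 * [0.2128486 - 0.02641951] = 0.01230432
P = 2704 * 0.01230432 = 33.271 MW

33.271


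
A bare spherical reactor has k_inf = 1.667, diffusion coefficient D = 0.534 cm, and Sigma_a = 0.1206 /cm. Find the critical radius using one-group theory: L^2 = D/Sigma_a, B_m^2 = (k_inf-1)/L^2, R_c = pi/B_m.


L^2 = D / Sigma_a = 0.534 / 0.1206 = 4.427861 cm^2
B_m^2 = (k_inf - 1) / L^2 = (1.667 - 1) / 4.427861 = 0.1506371 /cm^2
For a bare sphere: B_g = pi/R, so R_c = pi / sqrt(B_m^2)
R_c = pi / sqrt(0.1506371) = 8.0944 cm

8.0944


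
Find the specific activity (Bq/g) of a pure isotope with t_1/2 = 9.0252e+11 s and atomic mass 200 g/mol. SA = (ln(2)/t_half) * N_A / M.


lambda = ln(2) / t_half = ln(2) / 9.0252e+11 = 7.680131e-13 /s
SA = lambda * N_A / M
SA = 7.680131e-13 * 6.022e23 / 200
SA = 2.3125e+09 Bq/g

2.3125e+09


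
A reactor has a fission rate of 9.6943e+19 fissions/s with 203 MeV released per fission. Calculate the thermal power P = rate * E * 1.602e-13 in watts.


P = fission_rate * E_MeV * 1.602e-13
P = 9.6943e+19 * 203 * 1.602e-13
P = 3.1526e+09 W

3.1526e+09


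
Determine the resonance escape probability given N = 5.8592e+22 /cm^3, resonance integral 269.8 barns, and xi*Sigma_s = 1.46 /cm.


p = exp(-N * I * 1e-24 / (xi*Sigma_s))
p = exp(-5.8592e+22 * 269.8 * 1e-24 / 1.46)
p = 1.9847e-05

1.9847e-05


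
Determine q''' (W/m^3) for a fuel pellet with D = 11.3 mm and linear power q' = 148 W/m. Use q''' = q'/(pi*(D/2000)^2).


r = D / 2 / 1000 = 11.3 / 2 / 1000 = 0.00565 m
q''' = q' / (pi * r^2)
q''' = 148 / (pi * 0.00565^2)
q''' = 1.4758e+06 W/m^3

1.4758e+06


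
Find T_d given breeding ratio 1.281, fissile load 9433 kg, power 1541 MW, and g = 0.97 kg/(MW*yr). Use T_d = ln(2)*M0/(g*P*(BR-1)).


Breeding gain G = BR - 1 = 1.281 - 1 = 0.281
Fissile production rate = g * P * G = 0.97 * 1541 * 0.281 = 420.03037 kg/yr
T_d = ln(2) * M0 / (g * P * G)
T_d = ln(2) * 9433 / 420.03037 = 15.567 yr

15.567


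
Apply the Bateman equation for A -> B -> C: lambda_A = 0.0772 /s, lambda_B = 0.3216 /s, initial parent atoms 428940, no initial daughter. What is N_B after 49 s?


N_B(t) = lambda_A * N_A0 / (lambda_B - lambda_A) * [exp(-lambda_A*t) - exp(-lambda_B*t)]
exp(-0.0772*49) = 0.02275888; exp(-0.3216*49) = 1.432893e-07
N_B = 0.0772 * 428940 / (0.3216 - 0.0772) * (0.02275888 - 1.432893e-07)
N_B = 3083.6

3083.6


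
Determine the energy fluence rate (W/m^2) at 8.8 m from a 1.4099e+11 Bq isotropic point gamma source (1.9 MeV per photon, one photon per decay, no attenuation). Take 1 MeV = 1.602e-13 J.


psi = A * E * 1.602e-13 / (4*pi*r^2)
psi = 1.4099e+11 * 1.9 * 1.602e-13 / (4*pi*8.8^2)
psi = 4.4099e-05 W/m^2

4.4099e-05


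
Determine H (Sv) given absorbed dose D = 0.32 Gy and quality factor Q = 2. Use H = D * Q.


H = D * Q
H = 0.32 * 2
H = 0.64000 Sv

0.64000


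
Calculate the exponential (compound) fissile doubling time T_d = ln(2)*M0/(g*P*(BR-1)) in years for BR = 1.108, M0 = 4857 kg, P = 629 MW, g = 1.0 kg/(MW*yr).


Breeding gain G = BR - 1 = 1.108 - 1 = 0.108
Fissile production rate = g * P * G = 1.0 * 629 * 0.108 = 67.932 kg/yr
T_d = ln(2) * M0 / (g * P * G)
T_d = ln(2) * 4857 / 67.932 = 49.559 yr

49.559


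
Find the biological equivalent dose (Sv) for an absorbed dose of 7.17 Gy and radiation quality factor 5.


H = D * Q
H = 7.17 * 5
H = 35.850 Sv

35.850


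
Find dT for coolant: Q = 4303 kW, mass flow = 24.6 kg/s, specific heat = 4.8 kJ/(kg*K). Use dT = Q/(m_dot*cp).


dT = Q / (m_dot * cp)
dT = 4303 / (24.6 * 4.8)
dT = 36.441 C

36.441


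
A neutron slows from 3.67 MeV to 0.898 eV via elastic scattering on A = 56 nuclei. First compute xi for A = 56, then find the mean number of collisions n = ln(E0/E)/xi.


xi = 1 + (A-1)^2/(2A)*ln((A-1)/(A+1)) = 0.03529286 (for A = 56)
n = ln(E0/E) / xi
n = ln(3.67e6 / 0.898) / 0.03529286
n = ln(4.086860e+06) / 0.03529286 = 431.34

431.34


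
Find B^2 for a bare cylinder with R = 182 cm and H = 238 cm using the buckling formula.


B^2 = (2.405/R)^2 + (pi/H)^2
B^2 = (2.405/182)^2 + (pi/238)^2
B^2 = 3.4886e-04 /cm^2

3.4886e-04


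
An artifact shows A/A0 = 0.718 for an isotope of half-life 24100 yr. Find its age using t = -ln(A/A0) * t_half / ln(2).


lambda = ln(2) / t_half = ln(2) / 24100 = 2.876129e-05 /yr
t = -ln(A/A0) / lambda
t = -ln(0.718) / 2.876129e-05
t = 11518 yr

11518


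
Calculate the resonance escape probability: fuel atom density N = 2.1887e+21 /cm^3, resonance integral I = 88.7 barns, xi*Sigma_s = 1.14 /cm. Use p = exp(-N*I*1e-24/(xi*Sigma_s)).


p = exp(-N * I * 1e-24 / (xi*Sigma_s))
p = exp(-2.1887e+21 * 88.7 * 1e-24 / 1.14)
p = 0.84341

0.84341


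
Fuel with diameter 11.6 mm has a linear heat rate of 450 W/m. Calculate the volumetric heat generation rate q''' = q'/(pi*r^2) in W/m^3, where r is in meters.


r = D / 2 / 1000 = 11.6 / 2 / 1000 = 0.0058 m
q''' = q' / (pi * r^2)
q''' = 450 / (pi * 0.0058^2)
q''' = 4.2580e+06 W/m^3

4.2580e+06


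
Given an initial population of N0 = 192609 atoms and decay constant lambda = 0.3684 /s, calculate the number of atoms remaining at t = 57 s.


N = N0 * exp(-lambda * t)
N = 192609 * exp(-0.3684 * 57)
N = 1.4622e-04

1.4622e-04


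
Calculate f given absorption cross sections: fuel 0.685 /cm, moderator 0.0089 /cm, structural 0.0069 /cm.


f = Sigma_a_fuel / (Sigma_a_fuel + Sigma_a_mod + Sigma_a_other)
f = 0.685 / (0.685 + 0.0089 + 0.0069)
f = 0.97745

0.97745


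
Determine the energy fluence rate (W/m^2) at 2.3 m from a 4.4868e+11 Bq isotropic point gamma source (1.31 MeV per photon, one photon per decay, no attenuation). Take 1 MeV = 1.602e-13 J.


psi = A * E * 1.602e-13 / (4*pi*r^2)
psi = 4.4868e+11 * 1.31 * 1.602e-13 / (4*pi*2.3^2)
psi = 0.0014165 W/m^2

0.0014165


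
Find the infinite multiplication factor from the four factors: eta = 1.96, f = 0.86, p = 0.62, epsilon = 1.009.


k_inf = eta * f * p * epsilon
k_inf = 1.96 * 0.86 * 0.62 * 1.009
k_inf = 1.0545

1.0545


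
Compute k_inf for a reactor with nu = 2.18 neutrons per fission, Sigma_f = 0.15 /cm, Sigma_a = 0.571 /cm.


k_inf = nu * Sigma_f / Sigma_a
k_inf = 2.18 * 0.15 / 0.571
k_inf = 0.57268

0.57268


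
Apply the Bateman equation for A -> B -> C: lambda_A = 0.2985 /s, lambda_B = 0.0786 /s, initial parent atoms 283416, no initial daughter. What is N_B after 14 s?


N_B(t) = lambda_A * N_A0 / (lambda_B - lambda_A) * [exp(-lambda_A*t) - exp(-lambda_B*t)]
exp(-0.2985*14) = 0.01531381; exp(-0.0786*14) = 0.3327380
N_B = 0.2985 * 283416 / (0.0786 - 0.2985) * (0.01531381 - 0.3327380)
N_B = 122119

122119


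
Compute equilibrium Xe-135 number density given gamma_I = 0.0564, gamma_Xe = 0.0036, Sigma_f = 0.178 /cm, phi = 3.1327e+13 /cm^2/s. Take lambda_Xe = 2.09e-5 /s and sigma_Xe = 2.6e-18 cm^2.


Xe_eq = (gamma_I + gamma_Xe) * Sigma_f * phi / (lambda_Xe + sigma_Xe * phi)
Numerator = (0.0564 + 0.0036) * 0.178 * 3.1327e+13 = 3.345724e+11
Denominator = 2.09e-5 + 2.6e-18 * 3.1327e+13 = 1.023502e-04
Xe_eq = 3.345724e+11 / 1.023502e-04 = 3.2689e+15 /cm^3

3.2689e+15


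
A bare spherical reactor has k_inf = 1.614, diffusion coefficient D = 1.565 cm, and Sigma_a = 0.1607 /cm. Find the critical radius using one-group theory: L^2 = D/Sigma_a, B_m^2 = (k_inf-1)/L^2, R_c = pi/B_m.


L^2 = D / Sigma_a = 1.565 / 0.1607 = 9.738643 cm^2
B_m^2 = (k_inf - 1) / L^2 = (1.614 - 1) / 9.738643 = 0.06304780 /cm^2
For a bare sphere: B_g = pi/R, so R_c = pi / sqrt(B_m^2)
R_c = pi / sqrt(0.06304780) = 12.512 cm

12.512


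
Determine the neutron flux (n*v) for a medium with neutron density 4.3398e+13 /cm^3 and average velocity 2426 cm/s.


phi = n * v
phi = 4.3398e+13 * 2426
phi = 1.0528e+17 /cm^2/s

1.0528e+17


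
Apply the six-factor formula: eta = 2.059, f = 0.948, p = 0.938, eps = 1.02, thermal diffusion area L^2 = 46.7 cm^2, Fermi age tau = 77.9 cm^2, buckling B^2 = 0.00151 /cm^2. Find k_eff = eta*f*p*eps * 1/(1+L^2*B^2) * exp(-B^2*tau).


k_inf = eta*f*p*eps = 2.059*0.948*0.938*1.02 = 1.867530
P_TNL = 1/(1 + L^2*B^2) = 1/(1 + 46.7*0.00151) = 0.9341281
P_FNL = exp(-B^2*tau) = exp(-0.00151*77.9) = 0.8890258
k_eff = k_inf * P_TNL * P_FNL = 1.867530 * 0.9341281 * 0.8890258
k_eff = 1.5509

1.5509


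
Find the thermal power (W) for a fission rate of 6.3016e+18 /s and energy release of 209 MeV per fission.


P = fission_rate * E_MeV * 1.602e-13
P = 6.3016e+18 * 209 * 1.602e-13
P = 2.1099e+08 W

2.1099e+08


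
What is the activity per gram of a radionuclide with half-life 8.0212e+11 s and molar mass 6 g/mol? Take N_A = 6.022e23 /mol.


lambda = ln(2) / t_half = ln(2) / 8.0212e+11 = 8.641440e-13 /s
SA = lambda * N_A / M
SA = 8.641440e-13 * 6.022e23 / 6
SA = 8.6731e+10 Bq/g

8.6731e+10


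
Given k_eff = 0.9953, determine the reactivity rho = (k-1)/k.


rho = (k_eff - 1) / k_eff
rho = (0.9953 - 1) / 0.9953
rho = -0.0047222

-0.0047222


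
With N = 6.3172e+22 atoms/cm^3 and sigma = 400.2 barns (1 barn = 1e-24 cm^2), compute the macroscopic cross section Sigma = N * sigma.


Sigma = N * sigma_barns * 1e-24
Sigma = 6.3172e+22 * 400.2 * 1e-24
Sigma = 25.281 /cm

25.281


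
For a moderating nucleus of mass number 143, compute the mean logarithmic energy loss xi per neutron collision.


xi = 1 + (A-1)^2/(2A) * ln((A-1)/(A+1))
xi = 1 + (143-1)^2/(2*143) * ln((143-1)/(143 +1))
xi = 0.013921

0.013921


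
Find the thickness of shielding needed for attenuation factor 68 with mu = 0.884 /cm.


x = ln(factor) / mu
x = ln(68) / 0.884
x = 4.7732 cm

4.7732


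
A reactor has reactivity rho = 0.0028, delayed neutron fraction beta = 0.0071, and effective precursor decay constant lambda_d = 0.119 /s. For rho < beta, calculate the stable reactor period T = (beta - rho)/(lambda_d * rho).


T = (beta - rho) / (lambda_d * rho)
T = (0.0071 - 0.0028) / (0.119 * 0.0028)
T = 12.905 s

12.905


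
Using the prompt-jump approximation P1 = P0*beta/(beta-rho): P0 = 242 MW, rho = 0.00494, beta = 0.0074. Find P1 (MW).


P1/P0 = beta / (beta - rho)
P1/P0 = 0.0074 / (0.0074 - 0.00494) = 3.008130
P1 = 242 * 3.008130 = 727.97 MW

727.97
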